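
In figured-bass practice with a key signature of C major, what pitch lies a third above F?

Counting 2 letter steps above F lands on A; in C major, that letter is A.

A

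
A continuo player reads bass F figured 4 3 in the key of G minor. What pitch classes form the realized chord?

The written figures 4 3 are shorthand for 6/4/3: the 6 is implied.
A third above F in this key is A.
A fourth above F in this key is Bb.
A sixth above F in this key is D.
Together with the bass F, this spells Bb major seventh in second inversion.

F, A, Bb, D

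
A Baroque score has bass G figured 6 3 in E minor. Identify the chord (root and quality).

The figures 6 3 indicate a triad in first inversion.
In first inversion the root lies a sixth above the bass: a sixth above G in E minor is E.
The chord tones are G, B, E, giving E minor.

E minor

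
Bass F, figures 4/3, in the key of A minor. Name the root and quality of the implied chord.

The figures 4/3 indicate a seventh chord in second inversion.
In second inversion the root lies a fourth above the bass: a fourth above F in A minor is B.
The chord tones are F, A, B, D, giving B half-diminished seventh.

B half-diminished seventh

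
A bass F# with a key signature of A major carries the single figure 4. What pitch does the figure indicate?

B

Counting 3 letter steps above F# lands on B; in A major, that letter is B.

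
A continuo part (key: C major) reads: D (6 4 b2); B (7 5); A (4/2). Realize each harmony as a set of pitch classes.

D, Eb, G, B | B, D, F, A | A, B, D, F

D (6/4/b2): D, Eb, G, B.
B (7/5/3): B, D, F, A.
A (6/4/2): A, B, D, F.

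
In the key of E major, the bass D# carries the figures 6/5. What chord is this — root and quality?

B dominant seventh

The figures 6/5 indicate a seventh chord in first inversion.
In first inversion the root lies a sixth above the bass: a sixth above D# in E major is B.
The chord tones are D#, F#, A, B, giving B dominant seventh.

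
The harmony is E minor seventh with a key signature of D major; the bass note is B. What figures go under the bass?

4/3

B is the fifth of E minor seventh, so the chord is in second inversion.
A seventh chord in second inversion is figured 6/4/3, conventionally abbreviated 4/3.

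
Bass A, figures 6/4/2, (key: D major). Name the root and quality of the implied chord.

B minor seventh

The figures 6/4/2 indicate a seventh chord in third inversion.
In third inversion the root lies a second above the bass: a second above A in D major is B.
The chord tones are A, B, D, F#, giving B minor seventh.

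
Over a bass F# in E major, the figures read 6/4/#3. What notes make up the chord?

F#, A#, B, D#

A third above F# in this key is A, raised to A# by the sharp.
A fourth above F# in this key is B.
A sixth above F# in this key is D#.
Together with the bass F#, this spells B major seventh in second inversion.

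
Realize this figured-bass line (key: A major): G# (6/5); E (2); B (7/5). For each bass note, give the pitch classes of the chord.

G#, B, D, E | E, F#, A, C# | B, D, F#, A

G# (6/5/3): G#, B, D, E.
E (6/4/2): E, F#, A, C#.
B (7/5/3): B, D, F#, A.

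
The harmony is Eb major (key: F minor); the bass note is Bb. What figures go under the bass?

Bb is the fifth of Eb major, so the chord is in second inversion.
A triad in second inversion is figured 6/4, conventionally abbreviated 6/4.

6/4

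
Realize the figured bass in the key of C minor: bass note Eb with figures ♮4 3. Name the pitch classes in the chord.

The written figures ♮4 3 are shorthand for 6/4/3: the 6 is implied.
A third above Eb in this key is G.
A fourth above Eb in this key is Ab, made natural (A) by the ♮ figure.
A sixth above Eb in this key is C.
Together with the bass Eb, this spells A half-diminished seventh in second inversion.

Eb, G, A, C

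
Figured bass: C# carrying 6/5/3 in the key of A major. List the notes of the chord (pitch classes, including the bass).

C#, E, G#, A

A third above C# in this key is E.
A fifth above C# in this key is G#.
A sixth above C# in this key is A.
Together with the bass C#, this spells A major seventh in first inversion.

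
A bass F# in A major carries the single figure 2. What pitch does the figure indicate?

Counting 1 letter step above F# lands on G; in A major, that letter is G#.

G#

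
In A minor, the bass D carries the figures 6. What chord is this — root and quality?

The figures 6 indicate a triad in first inversion.
In first inversion the root lies a sixth above the bass: a sixth above D in A minor is B.
The chord tones are D, F, B, giving B diminished.

B diminished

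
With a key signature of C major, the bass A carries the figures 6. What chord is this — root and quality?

The figures 6 indicate a triad in first inversion.
In first inversion the root lies a sixth above the bass: a sixth above A in C major is F.
The chord tones are A, C, F, giving F major.

F major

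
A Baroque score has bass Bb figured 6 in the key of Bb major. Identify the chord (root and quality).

G minor

The figures 6 indicate a triad in first inversion.
In first inversion the root lies a sixth above the bass: a sixth above Bb in Bb major is G.
The chord tones are Bb, D, G, giving G minor.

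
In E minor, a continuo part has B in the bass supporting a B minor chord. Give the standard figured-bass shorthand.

B is the root of B minor, so the chord is in root position.
A triad in root position is figured 5/3, conventionally abbreviated (no figures — root-position triad).

no figures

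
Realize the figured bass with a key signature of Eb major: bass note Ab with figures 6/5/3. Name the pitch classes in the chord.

Ab, C, Eb, F

A third above Ab in this key is C.
A fifth above Ab in this key is Eb.
A sixth above Ab in this key is F.
Together with the bass Ab, this spells F minor seventh in first inversion.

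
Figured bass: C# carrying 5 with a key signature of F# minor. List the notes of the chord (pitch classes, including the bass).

The written figures 5 are shorthand for 5/3: the 3 is implied.
A third above C# in this key is E.
A fifth above C# in this key is G#.
Together with the bass C#, this spells C# minor in root position.

C#, E, G#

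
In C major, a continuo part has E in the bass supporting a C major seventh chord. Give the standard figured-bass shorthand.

E is the third of C major seventh, so the chord is in first inversion.
A seventh chord in first inversion is figured 6/5/3, conventionally abbreviated 6/5.

6/5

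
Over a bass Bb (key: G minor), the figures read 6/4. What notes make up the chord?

A fourth above Bb in this key is Eb.
A sixth above Bb in this key is G.
Together with the bass Bb, this spells Eb major in second inversion.

Bb, Eb, G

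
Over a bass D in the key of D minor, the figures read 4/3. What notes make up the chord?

The written figures 4/3 are shorthand for 6/4/3: the 6 is implied.
A third above D in this key is F.
A fourth above D in this key is G.
A sixth above D in this key is Bb.
Together with the bass D, this spells G minor seventh in second inversion.

D, F, G, Bb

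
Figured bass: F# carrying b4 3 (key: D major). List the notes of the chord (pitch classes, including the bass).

F#, A, Bb, D

The written figures b4 3 are shorthand for 6/4/3: the 6 is implied.
A third above F# in this key is A.
A fourth above F# in this key is B, lowered to Bb by the flat.
A sixth above F# in this key is D.
Together with the bass F#, this spells Bb augmented major seventh in second inversion.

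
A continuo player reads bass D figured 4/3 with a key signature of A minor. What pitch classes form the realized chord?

The written figures 4/3 are shorthand for 6/4/3: the 6 is implied.
A third above D in this key is F.
A fourth above D in this key is G.
A sixth above D in this key is B.
Together with the bass D, this spells G dominant seventh in second inversion.

D, F, G, B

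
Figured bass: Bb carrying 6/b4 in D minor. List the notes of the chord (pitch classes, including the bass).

A fourth above Bb in this key is E, lowered to Eb by the flat.
A sixth above Bb in this key is G.
Together with the bass Bb, this spells Eb major in second inversion.

Bb, Eb, G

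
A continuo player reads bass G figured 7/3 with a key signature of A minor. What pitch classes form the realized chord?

G, B, D, F

The written figures 7/3 are shorthand for 7/5/3: the 5 is implied.
A third above G in this key is B.
A fifth above G in this key is D.
A seventh above G in this key is F.
Together with the bass G, this spells G dominant seventh in root position.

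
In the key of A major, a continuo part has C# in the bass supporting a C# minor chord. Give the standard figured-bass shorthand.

C# is the root of C# minor, so the chord is in root position.
A triad in root position is figured 5/3, conventionally abbreviated (no figures — root-position triad).

no figures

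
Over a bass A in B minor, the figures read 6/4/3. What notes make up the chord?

A, C#, D, F#

A third above A in this key is C#.
A fourth above A in this key is D.
A sixth above A in this key is F#.
Together with the bass A, this spells D major seventh in second inversion.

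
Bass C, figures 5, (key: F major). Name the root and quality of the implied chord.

The figures 5 indicate a triad in root position.
In root position the bass is the root, so the root is C.
The chord tones are C, E, G, giving C major.

C major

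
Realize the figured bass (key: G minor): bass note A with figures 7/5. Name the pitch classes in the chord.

A, C, Eb, G

The written figures 7/5 are shorthand for 7/5/3: the 3 is implied.
A third above A in this key is C.
A fifth above A in this key is Eb.
A seventh above A in this key is G.
Together with the bass A, this spells A half-diminished seventh in root position.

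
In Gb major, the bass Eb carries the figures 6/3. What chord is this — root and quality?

The figures 6/3 indicate a triad in first inversion.
In first inversion the root lies a sixth above the bass: a sixth above Eb in Gb major is Cb.
The chord tones are Eb, Gb, Cb, giving Cb major.

Cb major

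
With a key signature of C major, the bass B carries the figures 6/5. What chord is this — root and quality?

G dominant seventh

The figures 6/5 indicate a seventh chord in first inversion.
In first inversion the root lies a sixth above the bass: a sixth above B in C major is G.
The chord tones are B, D, F, G, giving G dominant seventh.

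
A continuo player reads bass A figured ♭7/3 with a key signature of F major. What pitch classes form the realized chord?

A, C, E, Gb

The written figures ♭7/3 are shorthand for 7/5/3: the 5 is implied.
A third above A in this key is C.
A fifth above A in this key is E.
A seventh above A in this key is G, lowered to Gb by the flat.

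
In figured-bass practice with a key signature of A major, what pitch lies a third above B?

Counting 2 letter steps above B lands on D; in A major, that letter is D.

D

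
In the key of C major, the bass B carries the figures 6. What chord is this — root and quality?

The figures 6 indicate a triad in first inversion.
In first inversion the root lies a sixth above the bass: a sixth above B in C major is G.
The chord tones are B, D, G, giving G major.

G major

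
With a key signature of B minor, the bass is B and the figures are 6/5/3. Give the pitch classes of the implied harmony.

A third above B in this key is D.
A fifth above B in this key is F#.
A sixth above B in this key is G.
Together with the bass B, this spells G major seventh in first inversion.

B, D, F#, G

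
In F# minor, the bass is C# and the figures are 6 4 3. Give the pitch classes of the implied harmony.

C#, E, F#, A

A third above C# in this key is E.
A fourth above C# in this key is F#.
A sixth above C# in this key is A.
Together with the bass C#, this spells F# minor seventh in second inversion.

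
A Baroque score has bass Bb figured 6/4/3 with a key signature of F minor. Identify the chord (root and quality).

The figures 6/4/3 indicate a seventh chord in second inversion.
In second inversion the root lies a fourth above the bass: a fourth above Bb in F minor is Eb.
The chord tones are Bb, Db, Eb, G, giving Eb dominant seventh.

Eb dominant seventh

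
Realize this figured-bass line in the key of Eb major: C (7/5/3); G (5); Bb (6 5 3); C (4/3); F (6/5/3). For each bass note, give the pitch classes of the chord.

C (7/5/3): C, Eb, G, Bb.
G (5/3): G, Bb, D.
Bb (6/5/3): Bb, D, F, G.
C (6/4/3): C, Eb, F, Ab.
F (6/5/3): F, Ab, C, D.

C, Eb, G, Bb | G, Bb, D | Bb, D, F, G | C, Eb, F, Ab | F, Ab, C, D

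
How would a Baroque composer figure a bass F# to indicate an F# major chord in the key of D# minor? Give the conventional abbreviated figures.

no figures

F# is the root of F# major, so the chord is in root position.
A triad in root position is figured 5/3, conventionally abbreviated (no figures — root-position triad).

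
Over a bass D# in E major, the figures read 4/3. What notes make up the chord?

The written figures 4/3 are shorthand for 6/4/3: the 6 is implied.
A third above D# in this key is F#.
A fourth above D# in this key is G#.
A sixth above D# in this key is B.
Together with the bass D#, this spells G# minor seventh in second inversion.

D#, F#, G#, B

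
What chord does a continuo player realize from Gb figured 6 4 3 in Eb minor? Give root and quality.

The figures 6 4 3 indicate a seventh chord in second inversion.
In second inversion the root lies a fourth above the bass: a fourth above Gb in Eb minor is Cb.
The chord tones are Gb, Bb, Cb, Eb, giving Cb major seventh.

Cb major seventh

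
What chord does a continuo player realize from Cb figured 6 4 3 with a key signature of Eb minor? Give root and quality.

The figures 6 4 3 indicate a seventh chord in second inversion.
In second inversion the root lies a fourth above the bass: a fourth above Cb in Eb minor is F.
The chord tones are Cb, Eb, F, Ab, giving F half-diminished seventh.

F half-diminished seventh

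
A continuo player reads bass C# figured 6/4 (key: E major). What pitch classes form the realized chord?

C#, F#, A

A fourth above C# in this key is F#.
A sixth above C# in this key is A.
Together with the bass C#, this spells F# minor in second inversion.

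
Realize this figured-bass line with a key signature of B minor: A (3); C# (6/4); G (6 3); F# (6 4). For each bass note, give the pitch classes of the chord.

A (5/3): A, C#, E.
C# (6/4): C#, F#, A.
G (6/3): G, B, E.
F# (6/4): F#, B, D.

A, C#, E | C#, F#, A | G, B, E | F#, B, D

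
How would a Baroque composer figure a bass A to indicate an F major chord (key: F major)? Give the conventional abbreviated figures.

6

A is the third of F major, so the chord is in first inversion.
A triad in first inversion is figured 6/3, conventionally abbreviated 6.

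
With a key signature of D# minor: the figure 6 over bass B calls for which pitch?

Counting 5 letter steps above B lands on G; in D# minor, that letter is G#.

G#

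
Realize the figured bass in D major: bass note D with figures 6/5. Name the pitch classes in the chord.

The written figures 6/5 are shorthand for 6/5/3: the 3 is implied.
A third above D in this key is F#.
A fifth above D in this key is A.
A sixth above D in this key is B.
Together with the bass D, this spells B minor seventh in first inversion.

D, F#, A, B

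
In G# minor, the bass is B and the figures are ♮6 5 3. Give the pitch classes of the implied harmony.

A third above B in this key is D#.
A fifth above B in this key is F#.
A sixth above B in this key is G#, made natural (G) by the ♮ figure.
Together with the bass B, this spells G augmented major seventh in first inversion.

B, D#, F#, G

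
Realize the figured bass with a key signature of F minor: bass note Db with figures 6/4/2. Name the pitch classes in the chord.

Db, Eb, G, Bb

A second above Db in this key is Eb.
A fourth above Db in this key is G.
A sixth above Db in this key is Bb.
Together with the bass Db, this spells Eb dominant seventh in third inversion.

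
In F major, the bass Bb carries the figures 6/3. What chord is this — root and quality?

G minor

The figures 6/3 indicate a triad in first inversion.
In first inversion the root lies a sixth above the bass: a sixth above Bb in F major is G.
The chord tones are Bb, D, G, giving G minor.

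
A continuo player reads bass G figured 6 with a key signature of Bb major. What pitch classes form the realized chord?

G, Bb, Eb

The written figures 6 are shorthand for 6/3: the 3 is implied.
A third above G in this key is Bb.
A sixth above G in this key is Eb.
Together with the bass G, this spells Eb major in first inversion.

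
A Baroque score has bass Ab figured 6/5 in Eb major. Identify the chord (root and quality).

F minor seventh

The figures 6/5 indicate a seventh chord in first inversion.
In first inversion the root lies a sixth above the bass: a sixth above Ab in Eb major is F.
The chord tones are Ab, C, Eb, F, giving F minor seventh.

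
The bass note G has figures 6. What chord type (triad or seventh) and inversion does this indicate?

triad, first inversion

6 is shorthand for 6/3.
Intervals of 6/3 above the bass form a triad; the bass is the third, so this is first inversion.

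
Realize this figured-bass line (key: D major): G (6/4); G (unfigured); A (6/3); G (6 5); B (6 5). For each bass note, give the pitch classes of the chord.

G (6/4): G, C#, E.
G (5/3): G, B, D.
A (6/3): A, C#, F#.
G (6/5/3): G, B, D, E.
B (6/5/3): B, D, F#, G.

G, C#, E | G, B, D | A, C#, F# | G, B, D, E | B, D, F#, G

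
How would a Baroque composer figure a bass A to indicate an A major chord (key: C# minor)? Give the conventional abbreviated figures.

A is the root of A major, so the chord is in root position.
A triad in root position is figured 5/3, conventionally abbreviated (no figures — root-position triad).

no figures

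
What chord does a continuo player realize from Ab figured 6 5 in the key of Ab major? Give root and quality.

F minor seventh

The figures 6 5 indicate a seventh chord in first inversion.
In first inversion the root lies a sixth above the bass: a sixth above Ab in Ab major is F.
The chord tones are Ab, C, Eb, F, giving F minor seventh.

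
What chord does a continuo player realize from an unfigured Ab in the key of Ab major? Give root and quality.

Ab major

An unfigured bass indicates a triad in root position.
In root position the bass is the root, so the root is Ab.
The chord tones are Ab, C, Eb, giving Ab major.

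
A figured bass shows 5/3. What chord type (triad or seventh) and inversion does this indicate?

Intervals of 5/3 above the bass form a triad; the bass is the root, so this is root position.

triad, root position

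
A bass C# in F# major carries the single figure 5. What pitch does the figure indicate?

Counting 4 letter steps above C# lands on G; in F# major, that letter is G#.

G#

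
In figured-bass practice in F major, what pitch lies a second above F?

Counting 1 letter step above F lands on G; in F major, that letter is G.

G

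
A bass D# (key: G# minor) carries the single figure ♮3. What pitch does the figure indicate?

Counting 2 letter steps above D# lands on F; in G# minor, that letter is F#.
The ♮3 figure makes it natural, giving F.

F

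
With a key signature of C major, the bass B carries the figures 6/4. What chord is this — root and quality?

The figures 6/4 indicate a triad in second inversion.
In second inversion the root lies a fourth above the bass: a fourth above B in C major is E.
The chord tones are B, E, G, giving E minor.

E minor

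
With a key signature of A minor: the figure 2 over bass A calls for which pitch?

B

Counting 1 letter step above A lands on B; in A minor, that letter is B.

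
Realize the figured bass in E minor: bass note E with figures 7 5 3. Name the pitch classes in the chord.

A third above E in this key is G.
A fifth above E in this key is B.
A seventh above E in this key is D.
Together with the bass E, this spells E minor seventh in root position.

E, G, B, D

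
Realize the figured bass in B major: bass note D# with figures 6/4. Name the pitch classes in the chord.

D#, G#, B

A fourth above D# in this key is G#.
A sixth above D# in this key is B.
Together with the bass D#, this spells G# minor in second inversion.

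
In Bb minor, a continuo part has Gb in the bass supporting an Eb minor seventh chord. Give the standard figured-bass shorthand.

Gb is the third of Eb minor seventh, so the chord is in first inversion.
A seventh chord in first inversion is figured 6/5/3, conventionally abbreviated 6/5.

6/5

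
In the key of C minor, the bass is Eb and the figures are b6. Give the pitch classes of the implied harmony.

The written figures b6 are shorthand for 6/3: the 3 is implied.
A third above Eb in this key is G.
A sixth above Eb in this key is C, lowered to Cb by the flat.
Together with the bass Eb, this spells Cb augmented in first inversion.

Eb, G, Cb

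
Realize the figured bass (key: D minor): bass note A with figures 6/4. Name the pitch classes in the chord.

A fourth above A in this key is D.
A sixth above A in this key is F.
Together with the bass A, this spells D minor in second inversion.

A, D, F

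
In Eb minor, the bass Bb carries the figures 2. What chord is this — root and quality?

The figures 2 indicate a seventh chord in third inversion.
In third inversion the root lies a second above the bass: a second above Bb in Eb minor is Cb.
The chord tones are Bb, Cb, Eb, Gb, giving Cb major seventh.

Cb major seventh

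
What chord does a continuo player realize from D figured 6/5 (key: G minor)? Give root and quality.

The figures 6/5 indicate a seventh chord in first inversion.
In first inversion the root lies a sixth above the bass: a sixth above D in G minor is Bb.
The chord tones are D, F, A, Bb, giving Bb major seventh.

Bb major seventh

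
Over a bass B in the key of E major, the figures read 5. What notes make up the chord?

The written figures 5 are shorthand for 5/3: the 3 is implied.
A third above B in this key is D#.
A fifth above B in this key is F#.
Together with the bass B, this spells B major in root position.

B, D#, F#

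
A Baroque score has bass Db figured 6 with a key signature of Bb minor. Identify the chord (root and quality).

The figures 6 indicate a triad in first inversion.
In first inversion the root lies a sixth above the bass: a sixth above Db in Bb minor is Bb.
The chord tones are Db, F, Bb, giving Bb minor.

Bb minor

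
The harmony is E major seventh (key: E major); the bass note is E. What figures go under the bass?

E is the root of E major seventh, so the chord is in root position.
A seventh chord in root position is figured 7/5/3, conventionally abbreviated 7.

7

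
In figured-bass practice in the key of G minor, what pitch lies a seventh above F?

Counting 6 letter steps above F lands on E; in G minor, that letter is Eb.

Eb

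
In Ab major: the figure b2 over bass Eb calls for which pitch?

Fb

Counting 1 letter step above Eb lands on F; in Ab major, that letter is F.
The b2 figure lowers it a semitone, giving Fb.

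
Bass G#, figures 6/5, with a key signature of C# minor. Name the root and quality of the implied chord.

The figures 6/5 indicate a seventh chord in first inversion.
In first inversion the root lies a sixth above the bass: a sixth above G# in C# minor is E.
The chord tones are G#, B, D#, E, giving E major seventh.

E major seventh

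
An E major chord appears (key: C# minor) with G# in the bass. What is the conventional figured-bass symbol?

G# is the third of E major, so the chord is in first inversion.
A triad in first inversion is figured 6/3, conventionally abbreviated 6.

6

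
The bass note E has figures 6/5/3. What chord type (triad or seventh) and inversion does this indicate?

Intervals of 6/5/3 above the bass form a seventh chord; the bass is the third, so this is first inversion.

seventh chord, first inversion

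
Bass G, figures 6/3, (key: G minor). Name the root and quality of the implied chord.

Eb major

The figures 6/3 indicate a triad in first inversion.
In first inversion the root lies a sixth above the bass: a sixth above G in G minor is Eb.
The chord tones are G, Bb, Eb, giving Eb major.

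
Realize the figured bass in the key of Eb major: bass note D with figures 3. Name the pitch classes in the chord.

The written figures 3 are shorthand for 5/3: the 5 is implied.
A third above D in this key is F.
A fifth above D in this key is Ab.
Together with the bass D, this spells D diminished in root position.

D, F, Ab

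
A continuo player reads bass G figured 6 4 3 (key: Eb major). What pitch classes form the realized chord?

G, Bb, C, Eb

A third above G in this key is Bb.
A fourth above G in this key is C.
A sixth above G in this key is Eb.
Together with the bass G, this spells C minor seventh in second inversion.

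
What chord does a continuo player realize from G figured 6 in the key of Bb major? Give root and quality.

Eb major

The figures 6 indicate a triad in first inversion.
In first inversion the root lies a sixth above the bass: a sixth above G in Bb major is Eb.
The chord tones are G, Bb, Eb, giving Eb major.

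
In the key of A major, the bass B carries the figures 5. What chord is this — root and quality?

The figures 5 indicate a triad in root position.
In root position the bass is the root, so the root is B.
The chord tones are B, D, F#, giving B minor.

B minor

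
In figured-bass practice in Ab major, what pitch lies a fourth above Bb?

Counting 3 letter steps above Bb lands on E; in Ab major, that letter is Eb.

Eb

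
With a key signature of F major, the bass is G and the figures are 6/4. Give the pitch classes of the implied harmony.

A fourth above G in this key is C.
A sixth above G in this key is E.
Together with the bass G, this spells C major in second inversion.

G, C, E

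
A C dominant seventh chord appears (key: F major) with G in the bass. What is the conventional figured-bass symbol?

G is the fifth of C dominant seventh, so the chord is in second inversion.
A seventh chord in second inversion is figured 6/4/3, conventionally abbreviated 4/3.

4/3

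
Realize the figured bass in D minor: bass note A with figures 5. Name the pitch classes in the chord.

The written figures 5 are shorthand for 5/3: the 3 is implied.
A third above A in this key is C.
A fifth above A in this key is E.
Together with the bass A, this spells A minor in root position.

A, C, E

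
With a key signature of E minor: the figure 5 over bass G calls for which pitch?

Counting 4 letter steps above G lands on D; in E minor, that letter is D.

D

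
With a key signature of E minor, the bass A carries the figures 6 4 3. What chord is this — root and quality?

D dominant seventh

The figures 6 4 3 indicate a seventh chord in second inversion.
In second inversion the root lies a fourth above the bass: a fourth above A in E minor is D.
The chord tones are A, C, D, F#, giving D dominant seventh.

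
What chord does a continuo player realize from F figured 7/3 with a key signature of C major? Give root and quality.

F major seventh

The figures 7/3 indicate a seventh chord in root position.
In root position the bass is the root, so the root is F.
The chord tones are F, A, C, E, giving F major seventh.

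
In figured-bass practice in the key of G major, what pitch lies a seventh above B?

Counting 6 letter steps above B lands on A; in G major, that letter is A.

A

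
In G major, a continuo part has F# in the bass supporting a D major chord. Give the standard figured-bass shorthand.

F# is the third of D major, so the chord is in first inversion.
A triad in first inversion is figured 6/3, conventionally abbreviated 6.

6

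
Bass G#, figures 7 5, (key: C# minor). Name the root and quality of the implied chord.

G# minor seventh

The figures 7 5 indicate a seventh chord in root position.
In root position the bass is the root, so the root is G#.
The chord tones are G#, B, D#, F#, giving G# minor seventh.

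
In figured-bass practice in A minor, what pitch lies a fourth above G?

C

Counting 3 letter steps above G lands on C; in A minor, that letter is C.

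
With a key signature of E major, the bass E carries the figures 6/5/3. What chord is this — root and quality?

The figures 6/5/3 indicate a seventh chord in first inversion.
In first inversion the root lies a sixth above the bass: a sixth above E in E major is C#.
The chord tones are E, G#, B, C#, giving C# minor seventh.

C# minor seventh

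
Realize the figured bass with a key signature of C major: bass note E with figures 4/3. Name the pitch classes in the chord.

The written figures 4/3 are shorthand for 6/4/3: the 6 is implied.
A third above E in this key is G.
A fourth above E in this key is A.
A sixth above E in this key is C.
Together with the bass E, this spells A minor seventh in second inversion.

E, G, A, C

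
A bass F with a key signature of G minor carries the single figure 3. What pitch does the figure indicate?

A

Counting 2 letter steps above F lands on A; in G minor, that letter is A.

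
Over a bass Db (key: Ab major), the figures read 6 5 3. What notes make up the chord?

Db, F, Ab, Bb

A third above Db in this key is F.
A fifth above Db in this key is Ab.
A sixth above Db in this key is Bb.
Together with the bass Db, this spells Bb minor seventh in first inversion.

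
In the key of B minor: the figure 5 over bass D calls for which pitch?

A

Counting 4 letter steps above D lands on A; in B minor, that letter is A.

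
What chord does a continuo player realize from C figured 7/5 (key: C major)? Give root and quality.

C major seventh

The figures 7/5 indicate a seventh chord in root position.
In root position the bass is the root, so the root is C.
The chord tones are C, E, G, B, giving C major seventh.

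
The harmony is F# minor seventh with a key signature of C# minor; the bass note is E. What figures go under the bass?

4/2

E is the seventh of F# minor seventh, so the chord is in third inversion.
A seventh chord in third inversion is figured 6/4/2, conventionally abbreviated 4/2.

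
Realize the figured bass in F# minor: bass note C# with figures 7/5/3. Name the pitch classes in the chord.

A third above C# in this key is E.
A fifth above C# in this key is G#.
A seventh above C# in this key is B.
Together with the bass C#, this spells C# minor seventh in root position.

C#, E, G#, B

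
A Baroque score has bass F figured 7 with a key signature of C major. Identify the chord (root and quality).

The figures 7 indicate a seventh chord in root position.
In root position the bass is the root, so the root is F.
The chord tones are F, A, C, E, giving F major seventh.

F major seventh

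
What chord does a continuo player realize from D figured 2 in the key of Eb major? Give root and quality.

The figures 2 indicate a seventh chord in third inversion.
In third inversion the root lies a second above the bass: a second above D in Eb major is Eb.
The chord tones are D, Eb, G, Bb, giving Eb major seventh.

Eb major seventh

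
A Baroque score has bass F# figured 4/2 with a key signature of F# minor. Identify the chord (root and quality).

The figures 4/2 indicate a seventh chord in third inversion.
In third inversion the root lies a second above the bass: a second above F# in F# minor is G#.
The chord tones are F#, G#, B, D, giving G# half-diminished seventh.

G# half-diminished seventh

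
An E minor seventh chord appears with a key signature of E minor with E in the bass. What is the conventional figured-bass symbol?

7

E is the root of E minor seventh, so the chord is in root position.
A seventh chord in root position is figured 7/5/3, conventionally abbreviated 7.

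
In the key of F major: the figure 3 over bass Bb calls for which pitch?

Counting 2 letter steps above Bb lands on D; in F major, that letter is D.

D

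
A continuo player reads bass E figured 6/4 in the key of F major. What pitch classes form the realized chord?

A fourth above E in this key is A.
A sixth above E in this key is C.
Together with the bass E, this spells A minor in second inversion.

E, A, C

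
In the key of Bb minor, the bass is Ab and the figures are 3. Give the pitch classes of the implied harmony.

The written figures 3 are shorthand for 5/3: the 5 is implied.
A third above Ab in this key is C.
A fifth above Ab in this key is Eb.
Together with the bass Ab, this spells Ab major in root position.

Ab, C, Eb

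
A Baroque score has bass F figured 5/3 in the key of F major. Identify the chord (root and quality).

F major

The figures 5/3 indicate a triad in root position.
In root position the bass is the root, so the root is F.
The chord tones are F, A, C, giving F major.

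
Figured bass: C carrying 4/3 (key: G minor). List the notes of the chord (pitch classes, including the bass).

C, Eb, F, A

The written figures 4/3 are shorthand for 6/4/3: the 6 is implied.
A third above C in this key is Eb.
A fourth above C in this key is F.
A sixth above C in this key is A.
Together with the bass C, this spells F dominant seventh in second inversion.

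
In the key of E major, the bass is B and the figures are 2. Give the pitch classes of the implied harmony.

B, C#, E, G#

The written figures 2 are shorthand for 6/4/2: the 6/4 are implied.
A second above B in this key is C#.
A fourth above B in this key is E.
A sixth above B in this key is G#.
Together with the bass B, this spells C# minor seventh in third inversion.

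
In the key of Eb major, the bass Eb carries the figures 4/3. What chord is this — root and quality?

Ab major seventh

The figures 4/3 indicate a seventh chord in second inversion.
In second inversion the root lies a fourth above the bass: a fourth above Eb in Eb major is Ab.
The chord tones are Eb, G, Ab, C, giving Ab major seventh.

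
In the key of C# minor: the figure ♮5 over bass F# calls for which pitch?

Counting 4 letter steps above F# lands on C; in C# minor, that letter is C#.
The ♮5 figure makes it natural, giving C.

C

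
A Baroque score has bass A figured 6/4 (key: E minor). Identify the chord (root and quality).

The figures 6/4 indicate a triad in second inversion.
In second inversion the root lies a fourth above the bass: a fourth above A in E minor is D.
The chord tones are A, D, F#, giving D major.

D major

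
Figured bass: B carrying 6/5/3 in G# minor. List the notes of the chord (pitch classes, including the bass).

A third above B in this key is D#.
A fifth above B in this key is F#.
A sixth above B in this key is G#.
Together with the bass B, this spells G# minor seventh in first inversion.

B, D#, F#, G#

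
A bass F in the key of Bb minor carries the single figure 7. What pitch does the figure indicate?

Eb

Counting 6 letter steps above F lands on E; in Bb minor, that letter is Eb.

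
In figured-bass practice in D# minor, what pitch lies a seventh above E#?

D#

Counting 6 letter steps above E# lands on D; in D# minor, that letter is D#.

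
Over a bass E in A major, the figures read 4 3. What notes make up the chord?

The written figures 4 3 are shorthand for 6/4/3: the 6 is implied.
A third above E in this key is G#.
A fourth above E in this key is A.
A sixth above E in this key is C#.
Together with the bass E, this spells A major seventh in second inversion.

E, G#, A, C#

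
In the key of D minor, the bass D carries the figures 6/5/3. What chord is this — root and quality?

Bb major seventh

The figures 6/5/3 indicate a seventh chord in first inversion.
In first inversion the root lies a sixth above the bass: a sixth above D in D minor is Bb.
The chord tones are D, F, A, Bb, giving Bb major seventh.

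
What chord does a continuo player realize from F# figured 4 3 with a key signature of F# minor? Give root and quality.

The figures 4 3 indicate a seventh chord in second inversion.
In second inversion the root lies a fourth above the bass: a fourth above F# in F# minor is B.
The chord tones are F#, A, B, D, giving B minor seventh.

B minor seventh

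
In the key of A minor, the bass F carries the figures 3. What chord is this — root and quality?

The figures 3 indicate a triad in root position.
In root position the bass is the root, so the root is F.
The chord tones are F, A, C, giving F major.

F major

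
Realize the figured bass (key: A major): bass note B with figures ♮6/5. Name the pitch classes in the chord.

The written figures ♮6/5 are shorthand for 6/5/3: the 3 is implied.
A third above B in this key is D.
A fifth above B in this key is F#.
A sixth above B in this key is G#, made natural (G) by the ♮ figure.
Together with the bass B, this spells G major seventh in first inversion.

B, D, F#, G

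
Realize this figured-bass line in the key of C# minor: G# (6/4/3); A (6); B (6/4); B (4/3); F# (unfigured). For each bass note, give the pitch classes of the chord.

G# (6/4/3): G#, B, C#, E.
A (6/3): A, C#, F#.
B (6/4): B, E, G#.
B (6/4/3): B, D#, E, G#.
F# (5/3): F#, A, C#.

G#, B, C#, E | A, C#, F# | B, E, G# | B, D#, E, G# | F#, A, C#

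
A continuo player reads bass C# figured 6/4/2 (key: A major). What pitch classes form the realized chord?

A second above C# in this key is D.
A fourth above C# in this key is F#.
A sixth above C# in this key is A.
Together with the bass C#, this spells D major seventh in third inversion.

C#, D, F#, A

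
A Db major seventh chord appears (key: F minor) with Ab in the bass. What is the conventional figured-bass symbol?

Ab is the fifth of Db major seventh, so the chord is in second inversion.
A seventh chord in second inversion is figured 6/4/3, conventionally abbreviated 4/3.

4/3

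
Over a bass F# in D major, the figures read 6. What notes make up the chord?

F#, A, D

The written figures 6 are shorthand for 6/3: the 3 is implied.
A third above F# in this key is A.
A sixth above F# in this key is D.
Together with the bass F#, this spells D major in first inversion.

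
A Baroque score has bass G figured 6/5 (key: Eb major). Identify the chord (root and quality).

Eb major seventh

The figures 6/5 indicate a seventh chord in first inversion.
In first inversion the root lies a sixth above the bass: a sixth above G in Eb major is Eb.
The chord tones are G, Bb, D, Eb, giving Eb major seventh.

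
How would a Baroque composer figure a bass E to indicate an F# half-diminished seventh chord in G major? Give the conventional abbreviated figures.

E is the seventh of F# half-diminished seventh, so the chord is in third inversion.
A seventh chord in third inversion is figured 6/4/2, conventionally abbreviated 4/2.

4/2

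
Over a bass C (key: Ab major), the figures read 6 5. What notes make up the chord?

The written figures 6 5 are shorthand for 6/5/3: the 3 is implied.
A third above C in this key is Eb.
A fifth above C in this key is G.
A sixth above C in this key is Ab.
Together with the bass C, this spells Ab major seventh in first inversion.

C, Eb, G, Ab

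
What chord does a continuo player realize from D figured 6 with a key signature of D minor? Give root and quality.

The figures 6 indicate a triad in first inversion.
In first inversion the root lies a sixth above the bass: a sixth above D in D minor is Bb.
The chord tones are D, F, Bb, giving Bb major.

Bb major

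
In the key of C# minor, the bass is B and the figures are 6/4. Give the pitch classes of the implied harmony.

A fourth above B in this key is E.
A sixth above B in this key is G#.
Together with the bass B, this spells E major in second inversion.

B, E, G#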